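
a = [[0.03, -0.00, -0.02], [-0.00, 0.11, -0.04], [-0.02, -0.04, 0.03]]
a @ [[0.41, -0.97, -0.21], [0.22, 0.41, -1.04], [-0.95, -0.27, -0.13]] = [[0.03, -0.02, -0.0], [0.06, 0.06, -0.11], [-0.05, -0.01, 0.04]]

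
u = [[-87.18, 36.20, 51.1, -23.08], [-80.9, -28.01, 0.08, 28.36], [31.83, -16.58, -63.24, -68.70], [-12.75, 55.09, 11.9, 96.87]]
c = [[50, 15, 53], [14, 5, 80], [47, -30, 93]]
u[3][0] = -12.75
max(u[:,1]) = 55.09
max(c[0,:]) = 53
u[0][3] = -23.08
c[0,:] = [50, 15, 53]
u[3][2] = 11.9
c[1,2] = 80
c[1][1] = 5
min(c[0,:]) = 15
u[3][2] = 11.9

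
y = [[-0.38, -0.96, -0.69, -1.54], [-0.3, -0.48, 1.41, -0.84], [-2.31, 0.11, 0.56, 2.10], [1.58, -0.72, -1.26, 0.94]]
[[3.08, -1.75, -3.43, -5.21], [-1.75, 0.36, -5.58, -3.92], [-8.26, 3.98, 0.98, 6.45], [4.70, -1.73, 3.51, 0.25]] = y@[[1.97, -0.83, 0.63, -0.70],[-0.69, 0.41, 2.27, 2.42],[-1.8, 0.68, -2.10, -0.7],[-1.25, 0.78, 1.60, 2.36]]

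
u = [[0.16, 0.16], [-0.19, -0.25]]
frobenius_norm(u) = 0.39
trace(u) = -0.09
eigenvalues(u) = [0.06, -0.15]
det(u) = -0.01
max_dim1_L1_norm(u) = 0.44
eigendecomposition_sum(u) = [[0.09, 0.05], [-0.06, -0.03]] + [[0.07,0.11], [-0.13,-0.22]]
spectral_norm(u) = 0.39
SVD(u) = [[-0.58, 0.81], [0.81, 0.58]] @ diag([0.38624115790687114, 0.024854937915018145]) @ [[-0.64,  -0.77], [0.77,  -0.64]]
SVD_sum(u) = [[0.14, 0.17], [-0.20, -0.24]] + [[0.02, -0.01], [0.01, -0.01]]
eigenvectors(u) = [[0.85, -0.46],[-0.52, 0.89]]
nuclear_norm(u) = 0.41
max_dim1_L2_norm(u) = 0.31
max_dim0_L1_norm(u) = 0.41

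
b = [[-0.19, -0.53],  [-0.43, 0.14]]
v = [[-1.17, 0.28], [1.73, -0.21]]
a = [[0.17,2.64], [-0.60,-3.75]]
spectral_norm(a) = 4.62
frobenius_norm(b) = 0.72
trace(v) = -1.38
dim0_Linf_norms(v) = [1.73, 0.28]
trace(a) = -3.58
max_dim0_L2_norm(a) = 4.59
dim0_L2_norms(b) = [0.47, 0.55]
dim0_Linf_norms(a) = [0.6, 3.75]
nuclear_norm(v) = 2.23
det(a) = 0.95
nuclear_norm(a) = 4.83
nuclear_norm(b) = 1.02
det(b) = -0.25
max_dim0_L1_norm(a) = 6.39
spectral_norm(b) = 0.56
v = a @ b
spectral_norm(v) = 2.11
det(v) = -0.24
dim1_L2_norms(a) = [2.65, 3.8]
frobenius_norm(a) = 4.63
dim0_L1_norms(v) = [2.9, 0.49]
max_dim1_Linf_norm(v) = 1.73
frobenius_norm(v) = 2.12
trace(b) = -0.05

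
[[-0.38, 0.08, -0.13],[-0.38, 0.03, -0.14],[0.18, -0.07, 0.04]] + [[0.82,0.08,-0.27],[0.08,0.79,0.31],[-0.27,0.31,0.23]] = [[0.44, 0.16, -0.4], [-0.30, 0.82, 0.17], [-0.09, 0.24, 0.27]]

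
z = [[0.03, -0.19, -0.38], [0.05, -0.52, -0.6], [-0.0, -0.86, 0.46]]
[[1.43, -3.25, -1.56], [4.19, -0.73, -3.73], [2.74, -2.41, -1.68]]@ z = [[-0.12,2.76,0.69], [0.09,2.79,-2.87], [-0.04,2.18,-0.37]]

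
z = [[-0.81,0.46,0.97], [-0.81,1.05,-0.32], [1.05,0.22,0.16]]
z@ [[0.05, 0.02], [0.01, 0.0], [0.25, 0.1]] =[[0.21, 0.08],[-0.11, -0.05],[0.09, 0.04]]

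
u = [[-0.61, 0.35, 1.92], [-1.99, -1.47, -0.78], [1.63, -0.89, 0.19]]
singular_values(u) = [2.79, 2.18, 1.36]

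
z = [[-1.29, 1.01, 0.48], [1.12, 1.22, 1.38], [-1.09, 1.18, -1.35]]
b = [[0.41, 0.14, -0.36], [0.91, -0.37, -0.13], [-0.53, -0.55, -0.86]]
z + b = [[-0.88, 1.15, 0.12],[2.03, 0.85, 1.25],[-1.62, 0.63, -2.21]]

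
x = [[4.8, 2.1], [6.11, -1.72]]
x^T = [[4.8, 6.11], [2.10, -1.72]]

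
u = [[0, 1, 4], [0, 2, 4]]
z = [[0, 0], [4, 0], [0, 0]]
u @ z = [[4, 0], [8, 0]]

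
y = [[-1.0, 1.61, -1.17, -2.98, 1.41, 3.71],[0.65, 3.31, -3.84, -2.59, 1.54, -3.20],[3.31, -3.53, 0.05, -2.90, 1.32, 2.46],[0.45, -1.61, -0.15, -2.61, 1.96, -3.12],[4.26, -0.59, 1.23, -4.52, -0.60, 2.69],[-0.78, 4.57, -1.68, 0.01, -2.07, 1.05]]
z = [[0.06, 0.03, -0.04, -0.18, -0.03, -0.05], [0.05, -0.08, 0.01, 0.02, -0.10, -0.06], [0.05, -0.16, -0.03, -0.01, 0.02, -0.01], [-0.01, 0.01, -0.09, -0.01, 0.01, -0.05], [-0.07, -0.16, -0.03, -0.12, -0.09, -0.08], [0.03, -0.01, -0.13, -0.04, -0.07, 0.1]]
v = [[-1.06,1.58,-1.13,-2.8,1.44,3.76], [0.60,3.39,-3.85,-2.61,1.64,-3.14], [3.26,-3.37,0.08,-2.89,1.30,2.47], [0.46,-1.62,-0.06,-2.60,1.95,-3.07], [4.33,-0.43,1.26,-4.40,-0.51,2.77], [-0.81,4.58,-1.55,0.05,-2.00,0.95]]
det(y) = -1806.57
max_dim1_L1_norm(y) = 15.13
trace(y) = 0.20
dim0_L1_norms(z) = [0.27, 0.45, 0.33, 0.38, 0.32, 0.35]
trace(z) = -0.05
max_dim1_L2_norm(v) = 6.91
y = z + v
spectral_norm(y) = 9.54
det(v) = -1666.59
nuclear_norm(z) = 1.00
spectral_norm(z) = 0.30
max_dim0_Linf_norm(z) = 0.18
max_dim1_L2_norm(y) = 6.93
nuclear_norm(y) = 30.28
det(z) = -0.00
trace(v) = 0.25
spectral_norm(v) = 9.45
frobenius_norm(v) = 14.58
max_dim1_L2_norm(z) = 0.25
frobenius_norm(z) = 0.45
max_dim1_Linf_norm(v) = 4.58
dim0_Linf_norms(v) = [4.33, 4.58, 3.85, 4.4, 2.0, 3.76]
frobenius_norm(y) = 14.68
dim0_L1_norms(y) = [10.45, 15.22, 8.12, 15.61, 8.9, 16.23]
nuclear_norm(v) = 30.07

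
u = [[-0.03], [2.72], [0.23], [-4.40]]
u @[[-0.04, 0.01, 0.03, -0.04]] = [[0.00,-0.00,-0.0,0.0], [-0.11,0.03,0.08,-0.11], [-0.01,0.0,0.01,-0.01], [0.18,-0.04,-0.13,0.18]]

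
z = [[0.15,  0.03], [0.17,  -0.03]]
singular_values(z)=[0.23, 0.04]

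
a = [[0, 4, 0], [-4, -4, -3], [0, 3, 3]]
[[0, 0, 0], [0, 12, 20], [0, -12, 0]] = a @ [[0, 0, -5], [0, 0, 0], [0, -4, 0]]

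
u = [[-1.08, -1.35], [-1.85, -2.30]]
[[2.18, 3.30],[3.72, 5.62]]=u @ [[-1.14, 0.01],[-0.70, -2.45]]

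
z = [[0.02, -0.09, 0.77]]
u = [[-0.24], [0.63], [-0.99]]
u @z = [[-0.00, 0.02, -0.18], [0.01, -0.06, 0.49], [-0.02, 0.09, -0.76]]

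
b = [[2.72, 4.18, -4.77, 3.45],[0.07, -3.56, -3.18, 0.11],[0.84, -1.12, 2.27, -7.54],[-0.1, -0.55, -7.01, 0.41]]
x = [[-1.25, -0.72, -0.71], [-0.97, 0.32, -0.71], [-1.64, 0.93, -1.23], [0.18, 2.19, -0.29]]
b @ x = [[0.99, 2.50, -0.03], [8.60, -3.91, 6.36], [-5.04, -15.36, -0.41], [12.23, -5.73, 8.96]]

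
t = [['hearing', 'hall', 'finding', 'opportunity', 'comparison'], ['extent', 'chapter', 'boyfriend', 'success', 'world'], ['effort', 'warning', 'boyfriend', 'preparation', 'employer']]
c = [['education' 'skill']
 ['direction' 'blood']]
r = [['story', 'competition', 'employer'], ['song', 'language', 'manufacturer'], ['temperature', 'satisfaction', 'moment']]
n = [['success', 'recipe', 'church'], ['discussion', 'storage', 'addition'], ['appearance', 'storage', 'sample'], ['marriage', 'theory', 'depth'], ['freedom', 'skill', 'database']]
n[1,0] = 'discussion'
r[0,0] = 'story'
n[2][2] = 'sample'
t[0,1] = 'hall'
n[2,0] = 'appearance'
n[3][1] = 'theory'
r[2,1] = 'satisfaction'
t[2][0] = 'effort'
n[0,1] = 'recipe'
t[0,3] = 'opportunity'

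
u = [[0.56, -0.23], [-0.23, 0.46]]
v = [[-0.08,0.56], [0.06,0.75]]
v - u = [[-0.64, 0.79], [0.29, 0.29]]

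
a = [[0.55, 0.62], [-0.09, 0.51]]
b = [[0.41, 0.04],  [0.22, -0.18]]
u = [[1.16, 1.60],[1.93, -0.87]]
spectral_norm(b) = 0.47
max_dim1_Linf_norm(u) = 1.93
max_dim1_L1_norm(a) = 1.17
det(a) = 0.34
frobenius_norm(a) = 0.98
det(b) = -0.08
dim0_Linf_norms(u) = [1.93, 1.6]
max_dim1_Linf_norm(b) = 0.41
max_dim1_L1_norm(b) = 0.45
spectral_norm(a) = 0.90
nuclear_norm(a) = 1.28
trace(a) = 1.06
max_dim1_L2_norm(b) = 0.41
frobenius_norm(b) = 0.50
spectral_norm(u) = 2.26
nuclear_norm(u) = 4.07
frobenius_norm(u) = 2.90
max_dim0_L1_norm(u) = 3.09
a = b @ u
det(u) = -4.10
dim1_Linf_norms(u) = [1.6, 1.93]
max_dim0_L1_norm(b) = 0.63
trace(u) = 0.29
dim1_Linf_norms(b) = [0.41, 0.22]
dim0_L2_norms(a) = [0.56, 0.8]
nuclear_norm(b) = 0.64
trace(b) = 0.23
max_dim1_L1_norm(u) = 2.8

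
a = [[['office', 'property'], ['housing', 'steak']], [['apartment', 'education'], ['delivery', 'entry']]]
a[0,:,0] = ['office', 'housing']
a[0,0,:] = ['office', 'property']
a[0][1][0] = 'housing'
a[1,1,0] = 'delivery'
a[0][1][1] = 'steak'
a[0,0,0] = 'office'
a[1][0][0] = 'apartment'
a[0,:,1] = ['property', 'steak']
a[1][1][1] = 'entry'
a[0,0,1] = 'property'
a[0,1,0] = 'housing'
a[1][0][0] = 'apartment'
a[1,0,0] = 'apartment'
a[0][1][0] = 'housing'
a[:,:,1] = [['property', 'steak'], ['education', 'entry']]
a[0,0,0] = 'office'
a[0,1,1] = 'steak'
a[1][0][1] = 'education'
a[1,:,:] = [['apartment', 'education'], ['delivery', 'entry']]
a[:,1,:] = [['housing', 'steak'], ['delivery', 'entry']]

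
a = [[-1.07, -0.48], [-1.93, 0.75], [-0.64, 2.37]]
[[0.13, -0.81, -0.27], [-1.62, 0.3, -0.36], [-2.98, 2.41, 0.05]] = a @ [[0.39, 0.27, 0.22], [-1.15, 1.09, 0.08]]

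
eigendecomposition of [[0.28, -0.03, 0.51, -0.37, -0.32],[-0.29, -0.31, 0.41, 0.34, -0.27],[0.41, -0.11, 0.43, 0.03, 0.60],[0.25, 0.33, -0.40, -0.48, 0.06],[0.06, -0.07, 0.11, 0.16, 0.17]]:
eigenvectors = [[0.63+0.00j, (0.23+0j), (0.68+0j), 0.68-0.00j, (-0.3+0j)], [0.05+0.00j, (-0.61+0j), (-0.17+0.24j), (-0.17-0.24j), 0.86+0.00j], [(0.76+0j), (-0.06+0j), -0.31+0.09j, (-0.31-0.09j), 0.37+0.00j], [-0.09+0.00j, (0.73+0j), (0.47-0.14j), 0.47+0.14j, 0.14+0.00j], [0.15+0.00j, (-0.2+0j), (-0.3-0.13j), -0.30+0.13j, 0.08+0.00j]]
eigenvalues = [(0.87+0j), (-0.66+0j), (-0.06+0.19j), (-0.06-0.19j), (-0+0j)]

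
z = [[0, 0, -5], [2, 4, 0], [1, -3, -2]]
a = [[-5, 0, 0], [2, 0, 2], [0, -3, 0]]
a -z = [[-5, 0, 5], [0, -4, 2], [-1, 0, 2]]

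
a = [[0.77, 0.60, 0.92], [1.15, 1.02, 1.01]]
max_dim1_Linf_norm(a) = 1.15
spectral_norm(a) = 2.27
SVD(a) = [[-0.59, -0.81], [-0.81, 0.59]] @ diag([2.2679894100460234, 0.19627540834014087]) @ [[-0.61, -0.52, -0.60], [0.27, 0.58, -0.77]]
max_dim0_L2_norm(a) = 1.38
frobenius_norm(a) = 2.28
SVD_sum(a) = [[0.81,0.69,0.80], [1.12,0.95,1.1]] + [[-0.04, -0.09, 0.12], [0.03, 0.07, -0.09]]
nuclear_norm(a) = 2.46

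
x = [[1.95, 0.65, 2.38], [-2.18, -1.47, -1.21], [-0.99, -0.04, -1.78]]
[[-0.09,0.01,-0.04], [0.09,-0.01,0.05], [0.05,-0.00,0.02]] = x@[[-0.11, -0.00, -0.04], [0.08, 0.01, 0.02], [0.03, 0.00, 0.01]]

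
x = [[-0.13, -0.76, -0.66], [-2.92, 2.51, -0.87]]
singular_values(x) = [3.96, 0.98]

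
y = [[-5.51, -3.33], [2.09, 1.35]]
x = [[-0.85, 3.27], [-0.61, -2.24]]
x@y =[[11.52, 7.24], [-1.32, -0.99]]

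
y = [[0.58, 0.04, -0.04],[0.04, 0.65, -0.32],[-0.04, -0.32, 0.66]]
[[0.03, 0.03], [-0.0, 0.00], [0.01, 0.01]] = y@ [[0.06,0.06], [0.01,0.01], [0.03,0.02]]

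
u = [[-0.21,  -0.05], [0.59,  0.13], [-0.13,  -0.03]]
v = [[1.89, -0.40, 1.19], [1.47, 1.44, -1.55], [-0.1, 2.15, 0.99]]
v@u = [[-0.79,  -0.18], [0.74,  0.16], [1.16,  0.25]]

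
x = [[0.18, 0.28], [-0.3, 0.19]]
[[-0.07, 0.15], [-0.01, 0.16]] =x@[[-0.10, -0.14], [-0.19, 0.61]]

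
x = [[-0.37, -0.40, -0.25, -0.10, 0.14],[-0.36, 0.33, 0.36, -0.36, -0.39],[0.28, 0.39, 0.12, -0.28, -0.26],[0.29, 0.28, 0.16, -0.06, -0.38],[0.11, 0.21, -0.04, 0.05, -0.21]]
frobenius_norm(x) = 1.37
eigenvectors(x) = [[0.44+0.00j, (0.21-0.41j), (0.21+0.41j), (-0.34+0.24j), -0.34-0.24j], [-0.82+0.00j, 0.13-0.16j, (0.13+0.16j), 0.19-0.42j, 0.19+0.42j], [-0.29+0.00j, -0.67+0.00j, (-0.67-0j), 0.12+0.50j, (0.12-0.5j)], [-0.15+0.00j, (-0.44+0.08j), (-0.44-0.08j), (0.53+0j), (0.53-0j)], [(-0.17+0j), (-0.3-0.06j), (-0.3+0.06j), (-0.14-0.23j), (-0.14+0.23j)]]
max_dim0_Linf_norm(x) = 0.4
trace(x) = -0.19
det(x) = 0.01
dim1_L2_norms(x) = [0.62, 0.81, 0.63, 0.58, 0.32]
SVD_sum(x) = [[-0.13, -0.32, -0.19, 0.13, 0.28], [0.15, 0.36, 0.21, -0.15, -0.31], [0.15, 0.38, 0.22, -0.16, -0.32], [0.14, 0.35, 0.20, -0.14, -0.3], [0.07, 0.16, 0.09, -0.07, -0.14]] + [[-0.28,-0.03,0.06,-0.14,-0.05], [-0.49,-0.05,0.11,-0.25,-0.09], [0.07,0.01,-0.02,0.04,0.01], [0.13,0.01,-0.03,0.07,0.02], [0.09,0.01,-0.02,0.05,0.02]] + [[0.04, -0.03, -0.12, -0.12, -0.04], [-0.01, 0.01, 0.04, 0.04, 0.01], [0.04, -0.03, -0.11, -0.10, -0.04], [0.01, -0.01, -0.03, -0.03, -0.01], [0.01, -0.01, -0.02, -0.02, -0.01]] + [[-0.01, -0.01, -0.02, 0.03, -0.04], [-0.00, -0.0, -0.0, 0.00, -0.00], [0.02, 0.01, 0.04, -0.06, 0.08], [-0.02, -0.01, -0.03, 0.05, -0.07], [-0.03, -0.02, -0.05, 0.08, -0.11]] + [[0.0, -0.01, 0.01, -0.0, -0.0], [-0.0, 0.0, -0.00, 0.00, 0.00], [-0.01, 0.02, -0.01, 0.0, 0.01], [0.03, -0.06, 0.05, -0.01, -0.03], [-0.03, 0.06, -0.04, 0.01, 0.02]]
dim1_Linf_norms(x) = [0.4, 0.39, 0.39, 0.38, 0.21]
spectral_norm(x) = 1.13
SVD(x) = [[-0.44, -0.47, -0.71, -0.26, -0.13], [0.50, -0.83, 0.24, -0.03, 0.04], [0.52, 0.12, -0.63, 0.52, 0.21], [0.48, 0.22, -0.16, -0.45, -0.7], [0.22, 0.16, -0.12, -0.68, 0.67]] @ diag([1.1270903652846151, 0.6889820214414213, 0.25353022127361174, 0.21235694557966395, 0.12569024297102113]) @ [[0.26,0.65,0.37,-0.27,-0.55],[0.86,0.09,-0.2,0.44,0.15],[-0.24,0.18,0.66,0.65,0.23],[0.22,0.12,0.33,-0.55,0.73],[-0.31,0.73,-0.53,0.11,0.29]]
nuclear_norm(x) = 2.41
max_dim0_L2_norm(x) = 0.74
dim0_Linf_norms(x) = [0.37, 0.4, 0.36, 0.36, 0.39]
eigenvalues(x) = [(0.51+0j), (-0.34+0.27j), (-0.34-0.27j), (-0+0.23j), (-0-0.23j)]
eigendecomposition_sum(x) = [[(0.11+0j), (-0.21+0j), -0.18-0.00j, (0.21+0j), 0.09-0.00j], [-0.20-0.00j, (0.38-0j), 0.34+0.00j, (-0.39-0j), (-0.16+0j)], [(-0.07-0j), (0.13-0j), (0.12+0j), (-0.14-0j), (-0.06+0j)], [(-0.04-0j), 0.07-0.00j, (0.06+0j), -0.07-0.00j, -0.03+0.00j], [-0.04-0.00j, (0.08-0j), 0.07+0.00j, -0.08-0.00j, (-0.03+0j)]] + [[(-0.23+0.04j), -0.09+0.07j, 0.00-0.03j, (-0.14-0.04j), -0.07-0.15j], [-0.10-0.00j, -0.04+0.02j, 0.00-0.01j, -0.06-0.03j, -0.02-0.07j], [(0.2+0.27j), 0.14+0.06j, (-0.04+0.02j), (0.04+0.2j), (-0.15+0.2j)], [(0.16+0.15j), (0.1+0.03j), -0.03+0.02j, 0.05+0.13j, -0.08+0.15j], [0.07+0.13j, (0.06+0.04j), (-0.02+0j), 0.00+0.09j, -0.08+0.08j]] + [[-0.23-0.04j, -0.09-0.07j, 0.00+0.03j, -0.14+0.04j, -0.07+0.15j], [(-0.1+0j), -0.04-0.02j, 0.00+0.01j, (-0.06+0.03j), (-0.02+0.07j)], [0.20-0.27j, 0.14-0.06j, -0.04-0.02j, 0.04-0.20j, (-0.15-0.2j)], [0.16-0.15j, (0.1-0.03j), (-0.03-0.02j), 0.05-0.13j, (-0.08-0.15j)], [0.07-0.13j, 0.06-0.04j, (-0.02-0j), -0.09j, (-0.08-0.08j)]] + [[-0.01-0.01j, -0.01-0.01j, -0.04+0.05j, (-0.02-0.09j), 0.10+0.00j], [0.02+0.01j, 0.02+0.00j, (0.01-0.07j), (0.07+0.08j), (-0.1+0.05j)], [-0.02+0.01j, -0.02+0.01j, (0.04+0.07j), -0.12-0.02j, 0.05-0.11j], [0.02j, 0.02j, (0.08-0.03j), (-0.05+0.11j), (-0.1-0.07j)], [(0.01-0.01j), 0.01-0.01j, (-0.03-0.03j), (0.06-0.01j), (-0.01+0.06j)]] + [[-0.01+0.01j, -0.01+0.01j, (-0.04-0.05j), (-0.02+0.09j), 0.10-0.00j], [(0.02-0.01j), 0.02-0.00j, 0.01+0.07j, (0.07-0.08j), -0.10-0.05j], [(-0.02-0.01j), -0.02-0.01j, 0.04-0.07j, -0.12+0.02j, (0.05+0.11j)], [0.00-0.02j, -0.02j, 0.08+0.03j, -0.05-0.11j, (-0.1+0.07j)], [(0.01+0.01j), (0.01+0.01j), -0.03+0.03j, 0.06+0.01j, (-0.01-0.06j)]]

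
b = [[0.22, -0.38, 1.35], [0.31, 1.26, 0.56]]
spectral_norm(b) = 1.53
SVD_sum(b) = [[0.27,0.43,0.97],[0.26,0.42,0.95]] + [[-0.05, -0.81, 0.38],[0.05, 0.84, -0.39]]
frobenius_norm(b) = 2.00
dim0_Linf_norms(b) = [0.31, 1.26, 1.35]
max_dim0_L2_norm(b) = 1.46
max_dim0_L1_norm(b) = 1.91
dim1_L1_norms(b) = [1.95, 2.13]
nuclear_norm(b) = 2.82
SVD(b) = [[-0.72, -0.7], [-0.7, 0.72]] @ diag([1.5335635739871087, 1.288713608425039]) @ [[-0.24,-0.40,-0.89], [0.05,0.91,-0.42]]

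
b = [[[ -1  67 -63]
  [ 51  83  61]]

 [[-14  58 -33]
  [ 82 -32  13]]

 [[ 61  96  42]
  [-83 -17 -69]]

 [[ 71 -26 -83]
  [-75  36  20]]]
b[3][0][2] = -83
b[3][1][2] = 20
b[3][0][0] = 71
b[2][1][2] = -69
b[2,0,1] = 96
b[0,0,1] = 67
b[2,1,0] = -83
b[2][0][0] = 61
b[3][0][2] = -83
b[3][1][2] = 20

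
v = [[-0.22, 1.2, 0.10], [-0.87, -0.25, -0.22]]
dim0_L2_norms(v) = [0.9, 1.23, 0.24]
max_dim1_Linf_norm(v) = 1.2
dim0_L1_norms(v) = [1.09, 1.45, 0.32]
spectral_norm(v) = 1.23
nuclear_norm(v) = 2.15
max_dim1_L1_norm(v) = 1.52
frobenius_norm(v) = 1.54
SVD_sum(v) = [[-0.05, 1.20, 0.14], [0.01, -0.24, -0.03]] + [[-0.17, -0.00, -0.04],[-0.88, -0.01, -0.19]]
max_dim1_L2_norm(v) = 1.22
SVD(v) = [[-0.98, 0.20], [0.2, 0.98]] @ diag([1.2346569049216223, 0.9175087613365659]) @ [[0.04, -0.99, -0.11], [-0.98, -0.01, -0.21]]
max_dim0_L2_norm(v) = 1.23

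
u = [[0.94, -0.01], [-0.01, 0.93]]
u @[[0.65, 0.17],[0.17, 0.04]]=[[0.61, 0.16], [0.15, 0.04]]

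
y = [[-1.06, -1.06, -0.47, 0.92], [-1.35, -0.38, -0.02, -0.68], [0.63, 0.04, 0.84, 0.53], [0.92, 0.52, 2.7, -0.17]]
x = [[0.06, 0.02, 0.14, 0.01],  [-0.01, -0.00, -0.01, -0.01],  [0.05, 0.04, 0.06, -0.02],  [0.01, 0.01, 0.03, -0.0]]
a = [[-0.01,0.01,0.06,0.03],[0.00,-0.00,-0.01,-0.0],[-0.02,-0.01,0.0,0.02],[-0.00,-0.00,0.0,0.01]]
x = a @ y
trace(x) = 0.12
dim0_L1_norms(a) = [0.03, 0.02, 0.07, 0.06]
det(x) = -0.00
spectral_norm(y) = 3.33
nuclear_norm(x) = 0.23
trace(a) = 0.00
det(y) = -0.00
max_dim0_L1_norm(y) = 4.03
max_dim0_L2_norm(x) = 0.16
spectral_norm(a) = 0.07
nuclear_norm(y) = 6.31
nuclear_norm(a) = 0.11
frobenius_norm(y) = 3.95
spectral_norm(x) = 0.18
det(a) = 0.00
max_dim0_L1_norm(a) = 0.07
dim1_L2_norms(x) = [0.15, 0.02, 0.09, 0.03]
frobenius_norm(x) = 0.18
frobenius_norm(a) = 0.08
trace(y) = -0.77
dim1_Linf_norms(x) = [0.14, 0.01, 0.06, 0.03]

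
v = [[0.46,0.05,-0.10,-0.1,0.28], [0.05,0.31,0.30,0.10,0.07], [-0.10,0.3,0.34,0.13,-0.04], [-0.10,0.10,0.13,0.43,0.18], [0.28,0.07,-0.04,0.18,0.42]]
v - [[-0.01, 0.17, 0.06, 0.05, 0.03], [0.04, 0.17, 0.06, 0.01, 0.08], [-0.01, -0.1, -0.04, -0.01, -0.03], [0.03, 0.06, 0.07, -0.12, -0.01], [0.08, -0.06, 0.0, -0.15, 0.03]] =[[0.47, -0.12, -0.16, -0.15, 0.25], [0.01, 0.14, 0.24, 0.09, -0.01], [-0.09, 0.40, 0.38, 0.14, -0.01], [-0.13, 0.04, 0.06, 0.55, 0.19], [0.20, 0.13, -0.04, 0.33, 0.39]]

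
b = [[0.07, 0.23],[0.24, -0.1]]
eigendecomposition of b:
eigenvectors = [[0.81, -0.57], [0.58, 0.82]]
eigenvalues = [0.23, -0.26]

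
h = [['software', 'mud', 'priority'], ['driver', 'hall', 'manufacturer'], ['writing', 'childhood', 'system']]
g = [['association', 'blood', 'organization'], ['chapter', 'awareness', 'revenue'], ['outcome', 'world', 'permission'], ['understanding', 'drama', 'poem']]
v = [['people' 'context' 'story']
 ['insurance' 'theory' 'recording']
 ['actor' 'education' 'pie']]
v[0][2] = 'story'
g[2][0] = 'outcome'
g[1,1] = 'awareness'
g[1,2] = 'revenue'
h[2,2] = 'system'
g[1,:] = ['chapter', 'awareness', 'revenue']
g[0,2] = 'organization'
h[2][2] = 'system'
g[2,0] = 'outcome'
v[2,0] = 'actor'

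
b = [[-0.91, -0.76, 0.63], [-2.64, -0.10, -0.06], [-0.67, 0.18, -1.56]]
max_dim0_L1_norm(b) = 4.22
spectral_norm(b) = 2.90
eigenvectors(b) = [[(0.34+0j), (0.44-0.09j), (0.44+0.09j)], [(-0.93+0j), 0.74+0.00j, (0.74-0j)], [(-0.16+0j), 0.37+0.34j, (0.37-0.34j)]]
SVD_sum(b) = [[-0.9, -0.09, -0.09],[-2.60, -0.25, -0.26],[-0.79, -0.08, -0.08]] + [[-0.06,-0.28,0.85], [-0.01,-0.05,0.14], [0.1,0.47,-1.41]] + [[0.05, -0.39, -0.13],[-0.03, 0.20, 0.07],[0.03, -0.21, -0.07]]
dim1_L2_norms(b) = [1.34, 2.64, 1.71]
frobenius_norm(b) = 3.42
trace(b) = -2.57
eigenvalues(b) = [(0.86+0j), (-1.71+0.31j), (-1.71-0.31j)]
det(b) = 2.61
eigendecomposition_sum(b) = [[(0.3+0j), -0.22+0.00j, (0.08+0j)],[-0.81+0.00j, 0.60+0.00j, -0.23+0.00j],[-0.14+0.00j, (0.11+0j), (-0.04+0j)]] + [[(-0.6-0.14j),  -0.27-0.23j,  0.27+1.03j], [(-0.91-0.43j),  -0.35-0.46j,  0.08+1.74j], [(-0.26-0.64j),  (0.04-0.4j),  (-0.76+0.91j)]] + [[(-0.6+0.14j), -0.27+0.23j, (0.27-1.03j)], [(-0.91+0.43j), (-0.35+0.46j), 0.08-1.74j], [-0.26+0.64j, 0.04+0.40j, (-0.76-0.91j)]]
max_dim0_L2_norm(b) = 2.87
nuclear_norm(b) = 5.16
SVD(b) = [[-0.31,-0.51,-0.80], [-0.91,-0.08,0.41], [-0.28,0.85,-0.44]] @ diag([2.8967812653230647, 1.7445412139660637, 0.5156881360348661]) @ [[0.99, 0.10, 0.10], [0.06, 0.32, -0.95], [-0.12, 0.94, 0.31]]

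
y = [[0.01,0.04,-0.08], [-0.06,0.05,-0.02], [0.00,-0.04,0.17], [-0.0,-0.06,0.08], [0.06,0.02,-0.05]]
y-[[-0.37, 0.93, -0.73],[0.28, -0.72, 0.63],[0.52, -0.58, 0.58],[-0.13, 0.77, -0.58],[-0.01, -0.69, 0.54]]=[[0.38, -0.89, 0.65], [-0.34, 0.77, -0.65], [-0.52, 0.54, -0.41], [0.13, -0.83, 0.66], [0.07, 0.71, -0.59]]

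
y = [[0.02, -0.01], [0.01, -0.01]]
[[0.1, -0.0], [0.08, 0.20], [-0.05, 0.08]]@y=[[0.00,-0.00], [0.00,-0.00], [-0.00,-0.0]]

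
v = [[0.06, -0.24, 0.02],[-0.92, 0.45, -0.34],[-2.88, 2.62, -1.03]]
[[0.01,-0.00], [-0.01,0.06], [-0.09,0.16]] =v@ [[-0.01, -0.04], [-0.05, -0.01], [-0.01, -0.07]]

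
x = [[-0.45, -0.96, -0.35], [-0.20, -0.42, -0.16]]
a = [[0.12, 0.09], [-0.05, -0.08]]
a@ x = [[-0.07, -0.15, -0.06],[0.04, 0.08, 0.03]]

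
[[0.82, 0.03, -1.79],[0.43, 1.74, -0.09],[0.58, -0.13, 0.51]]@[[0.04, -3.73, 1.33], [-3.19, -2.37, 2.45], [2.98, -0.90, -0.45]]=[[-5.40, -1.52, 1.97], [-5.80, -5.65, 4.88], [1.96, -2.31, 0.22]]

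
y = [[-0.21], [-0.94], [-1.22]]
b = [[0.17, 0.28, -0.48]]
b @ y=[[0.29]]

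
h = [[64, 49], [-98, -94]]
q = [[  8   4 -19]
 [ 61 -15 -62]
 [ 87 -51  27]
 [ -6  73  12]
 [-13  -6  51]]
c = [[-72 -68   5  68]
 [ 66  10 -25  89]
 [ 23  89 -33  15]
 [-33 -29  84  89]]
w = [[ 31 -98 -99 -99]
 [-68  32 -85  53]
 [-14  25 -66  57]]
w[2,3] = 57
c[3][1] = -29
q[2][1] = -51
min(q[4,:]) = -13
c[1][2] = -25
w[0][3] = -99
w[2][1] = 25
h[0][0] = 64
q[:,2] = [-19, -62, 27, 12, 51]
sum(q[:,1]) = 5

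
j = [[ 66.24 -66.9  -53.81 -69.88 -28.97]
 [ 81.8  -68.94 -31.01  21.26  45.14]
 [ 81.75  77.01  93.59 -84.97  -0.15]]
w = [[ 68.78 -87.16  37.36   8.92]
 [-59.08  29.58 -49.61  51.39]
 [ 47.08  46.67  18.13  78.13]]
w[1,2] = -49.61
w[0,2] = 37.36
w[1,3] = 51.39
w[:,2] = [37.36, -49.61, 18.13]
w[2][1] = 46.67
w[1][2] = -49.61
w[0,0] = 68.78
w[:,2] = [37.36, -49.61, 18.13]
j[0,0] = 66.24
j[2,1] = 77.01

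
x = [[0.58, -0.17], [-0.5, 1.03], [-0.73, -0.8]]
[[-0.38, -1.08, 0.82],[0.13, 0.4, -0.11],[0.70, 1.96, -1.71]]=x @ [[-0.72, -2.03, 1.61], [-0.22, -0.60, 0.67]]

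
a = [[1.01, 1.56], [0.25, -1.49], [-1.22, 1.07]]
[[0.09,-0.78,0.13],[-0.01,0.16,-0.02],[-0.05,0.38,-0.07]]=a@[[0.06,-0.48,0.08], [0.02,-0.19,0.03]]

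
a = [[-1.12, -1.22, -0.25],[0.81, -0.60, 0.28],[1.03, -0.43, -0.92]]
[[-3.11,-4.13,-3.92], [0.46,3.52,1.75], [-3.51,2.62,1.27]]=a@[[0.4, 3.67, 2.42], [1.45, -0.27, 0.80], [3.58, 1.39, 0.95]]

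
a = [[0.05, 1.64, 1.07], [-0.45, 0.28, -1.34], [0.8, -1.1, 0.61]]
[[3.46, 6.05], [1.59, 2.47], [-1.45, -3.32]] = a @ [[4.0, 4.6], [3.20, 5.07], [-1.86, -2.33]]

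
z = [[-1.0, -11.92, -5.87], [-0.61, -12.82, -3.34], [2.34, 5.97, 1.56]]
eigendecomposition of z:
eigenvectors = [[(-0.72+0j), (-0.72-0j), 0.57+0.00j], [(-0.03-0.17j), -0.03+0.17j, 0.70+0.00j], [0.13+0.65j, 0.13-0.65j, -0.43+0.00j]]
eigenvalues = [(-0.5+2.49j), (-0.5-2.49j), (-11.27+0j)]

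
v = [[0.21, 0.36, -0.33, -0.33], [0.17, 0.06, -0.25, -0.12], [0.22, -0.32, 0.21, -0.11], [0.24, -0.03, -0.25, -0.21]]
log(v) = [[1.67, -5.98, -2.2, 0.66], [2.06, -6.30, -1.33, 1.51], [1.67, -4.01, -1.79, 1.14], [4.64, -9.48, -2.02, 0.12]]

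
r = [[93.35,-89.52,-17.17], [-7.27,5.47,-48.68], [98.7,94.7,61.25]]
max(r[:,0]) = 98.7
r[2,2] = 61.25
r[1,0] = -7.27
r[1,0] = -7.27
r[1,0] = -7.27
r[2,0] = 98.7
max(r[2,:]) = 98.7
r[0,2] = -17.17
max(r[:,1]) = 94.7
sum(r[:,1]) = 10.650000000000006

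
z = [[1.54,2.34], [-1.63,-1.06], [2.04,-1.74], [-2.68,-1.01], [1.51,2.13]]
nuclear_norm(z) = 7.98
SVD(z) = [[-0.53,  -0.29], [0.39,  -0.06], [-0.1,  0.88], [0.55,  -0.29], [-0.50,  -0.24]] @ diag([4.981555740860549, 3.0034151229391033]) @ [[-0.78, -0.62], [0.62, -0.78]]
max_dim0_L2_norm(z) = 4.32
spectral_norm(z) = 4.98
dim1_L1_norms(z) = [3.88, 2.69, 3.78, 3.69, 3.64]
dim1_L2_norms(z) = [2.8, 1.94, 2.68, 2.86, 2.61]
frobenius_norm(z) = 5.82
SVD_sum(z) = [[2.08,1.66], [-1.51,-1.21], [0.4,0.32], [-2.13,-1.70], [1.96,1.57]] + [[-0.54, 0.68], [-0.12, 0.15], [1.64, -2.06], [-0.55, 0.69], [-0.45, 0.56]]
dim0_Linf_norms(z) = [2.68, 2.34]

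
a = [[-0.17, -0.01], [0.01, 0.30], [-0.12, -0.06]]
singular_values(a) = [0.31, 0.2]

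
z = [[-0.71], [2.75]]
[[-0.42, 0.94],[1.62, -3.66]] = z @ [[0.59, -1.33]]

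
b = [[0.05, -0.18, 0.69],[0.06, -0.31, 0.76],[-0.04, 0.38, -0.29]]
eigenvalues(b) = [-0.79, 0.0, 0.24]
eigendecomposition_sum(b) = [[0.05, -0.34, 0.45], [0.06, -0.43, 0.58], [-0.04, 0.3, -0.40]] + [[0.0, -0.0, -0.0],  [0.00, -0.0, -0.00],  [-0.0, 0.00, 0.00]] + [[0.00,  0.16,  0.24],  [0.00,  0.13,  0.18],  [0.0,  0.08,  0.11]]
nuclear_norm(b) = 1.42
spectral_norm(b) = 1.16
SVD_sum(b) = [[0.05, -0.28, 0.64], [0.06, -0.33, 0.75], [-0.03, 0.17, -0.38]] + [[-0.0,0.10,0.05],  [-0.00,0.02,0.01],  [-0.01,0.21,0.09]] + [[0.00, 0.00, -0.0], [-0.00, -0.0, 0.0], [-0.0, -0.0, 0.00]]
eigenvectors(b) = [[-0.54, -1.0, 0.74], [-0.69, -0.06, 0.57], [0.48, 0.05, 0.35]]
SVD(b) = [[-0.61, -0.44, 0.66], [-0.71, -0.08, -0.70], [0.36, -0.9, -0.26]] @ diag([1.1626033256612456, 0.25836305337073345, 0.001428220698484499]) @ [[-0.08, 0.4, -0.91], [0.03, -0.91, -0.40], [1.00, 0.06, -0.05]]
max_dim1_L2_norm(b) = 0.82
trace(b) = -0.55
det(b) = -0.00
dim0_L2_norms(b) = [0.09, 0.52, 1.07]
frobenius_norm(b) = 1.19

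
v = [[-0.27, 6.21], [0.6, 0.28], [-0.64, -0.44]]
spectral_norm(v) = 6.24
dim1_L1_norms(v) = [6.48, 0.88, 1.08]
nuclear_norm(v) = 7.13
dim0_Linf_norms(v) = [0.64, 6.21]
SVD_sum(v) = [[-0.20, 6.21], [-0.01, 0.26], [0.01, -0.42]] + [[-0.07, -0.0],[0.61, 0.02],[-0.65, -0.02]]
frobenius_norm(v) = 6.30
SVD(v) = [[-1.00, 0.08], [-0.04, -0.68], [0.07, 0.73]] @ diag([6.235037374514741, 0.8960518614479396]) @ [[0.03,-1.00], [-1.00,-0.03]]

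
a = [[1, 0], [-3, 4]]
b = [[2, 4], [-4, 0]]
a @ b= [[2, 4], [-22, -12]]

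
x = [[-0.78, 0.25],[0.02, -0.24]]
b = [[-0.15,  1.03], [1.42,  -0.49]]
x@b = [[0.47, -0.93],[-0.34, 0.14]]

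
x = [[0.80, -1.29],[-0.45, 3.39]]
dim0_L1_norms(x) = [1.25, 4.68]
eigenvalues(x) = [0.59, 3.6]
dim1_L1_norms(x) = [2.09, 3.84]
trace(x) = 4.19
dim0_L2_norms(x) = [0.92, 3.63]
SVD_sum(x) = [[0.28,  -1.39], [-0.67,  3.35]] + [[0.52, 0.10],[0.22, 0.04]]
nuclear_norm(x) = 4.27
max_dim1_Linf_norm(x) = 3.39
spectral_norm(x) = 3.70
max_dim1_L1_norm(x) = 3.84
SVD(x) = [[-0.38, 0.92], [0.92, 0.38]] @ diag([3.696789680526654, 0.5765813541484301]) @ [[-0.20, 0.98], [0.98, 0.20]]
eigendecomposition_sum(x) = [[0.55, 0.25],[0.09, 0.04]] + [[0.25, -1.54],[-0.54, 3.35]]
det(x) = 2.13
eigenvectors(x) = [[-0.99, 0.42], [-0.16, -0.91]]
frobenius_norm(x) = 3.74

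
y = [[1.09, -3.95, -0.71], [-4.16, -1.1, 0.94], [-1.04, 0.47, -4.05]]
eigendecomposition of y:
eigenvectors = [[-0.78+0.00j, (0.07-0.44j), (0.07+0.44j)],[0.62+0.00j, (-0.05-0.6j), -0.05+0.60j],[0.13+0.00j, (0.66+0j), 0.66-0.00j]]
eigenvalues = [(4.34+0j), (-4.2+0.27j), (-4.2-0.27j)]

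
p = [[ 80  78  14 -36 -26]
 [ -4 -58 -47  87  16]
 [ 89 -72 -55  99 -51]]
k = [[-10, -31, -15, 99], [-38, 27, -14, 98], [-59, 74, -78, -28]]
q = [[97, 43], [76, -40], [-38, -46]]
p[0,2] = 14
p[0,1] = 78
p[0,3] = -36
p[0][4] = -26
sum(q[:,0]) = 135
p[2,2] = -55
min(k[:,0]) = -59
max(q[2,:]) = -38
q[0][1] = 43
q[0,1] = 43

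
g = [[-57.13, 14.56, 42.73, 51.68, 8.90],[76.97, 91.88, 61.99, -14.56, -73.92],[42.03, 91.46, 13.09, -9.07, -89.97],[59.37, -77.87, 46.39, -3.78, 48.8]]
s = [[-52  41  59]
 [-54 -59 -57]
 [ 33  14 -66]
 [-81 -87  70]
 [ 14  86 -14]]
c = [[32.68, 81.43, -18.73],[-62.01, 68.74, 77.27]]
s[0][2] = 59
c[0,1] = 81.43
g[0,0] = -57.13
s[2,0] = 33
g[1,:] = [76.97, 91.88, 61.99, -14.56, -73.92]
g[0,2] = 42.73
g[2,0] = 42.03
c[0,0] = 32.68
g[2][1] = 91.46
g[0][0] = -57.13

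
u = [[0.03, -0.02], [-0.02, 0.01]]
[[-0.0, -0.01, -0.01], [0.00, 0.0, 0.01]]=u@[[-0.20, -0.30, -0.22], [-0.25, -0.10, 0.32]]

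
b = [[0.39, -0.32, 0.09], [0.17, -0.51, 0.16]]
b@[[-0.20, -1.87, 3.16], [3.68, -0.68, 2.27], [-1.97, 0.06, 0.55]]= [[-1.43, -0.51, 0.56], [-2.23, 0.04, -0.53]]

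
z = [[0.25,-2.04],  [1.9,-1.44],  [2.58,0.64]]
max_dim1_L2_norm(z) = 2.66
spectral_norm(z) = 3.31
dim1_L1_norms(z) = [2.29, 3.34, 3.22]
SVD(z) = [[-0.29,-0.74],[-0.69,-0.28],[-0.66,0.61]] @ diag([3.305049260464662, 2.459745797008704]) @ [[-0.94,0.35], [0.35,0.94]]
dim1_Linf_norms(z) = [2.04, 1.9, 2.58]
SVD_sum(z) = [[0.89,-0.33], [2.14,-0.80], [2.06,-0.77]] + [[-0.64, -1.71], [-0.24, -0.64], [0.52, 1.41]]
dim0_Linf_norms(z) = [2.58, 2.04]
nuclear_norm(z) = 5.76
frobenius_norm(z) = 4.12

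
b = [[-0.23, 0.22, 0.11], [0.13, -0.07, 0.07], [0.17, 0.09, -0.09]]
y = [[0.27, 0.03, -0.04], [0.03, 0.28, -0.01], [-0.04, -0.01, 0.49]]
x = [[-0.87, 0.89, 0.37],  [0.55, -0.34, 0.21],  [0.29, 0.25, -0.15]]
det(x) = 0.22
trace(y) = 1.04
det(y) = 0.04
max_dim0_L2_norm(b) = 0.31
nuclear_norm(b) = 0.67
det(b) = 0.01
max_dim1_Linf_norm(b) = 0.23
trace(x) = -1.36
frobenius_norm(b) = 0.43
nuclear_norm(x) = 2.20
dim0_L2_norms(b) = [0.31, 0.25, 0.16]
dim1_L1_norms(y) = [0.34, 0.32, 0.54]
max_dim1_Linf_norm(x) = 0.89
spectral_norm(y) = 0.50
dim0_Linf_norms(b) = [0.23, 0.22, 0.11]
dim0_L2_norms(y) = [0.27, 0.28, 0.49]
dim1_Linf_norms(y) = [0.27, 0.28, 0.49]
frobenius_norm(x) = 1.52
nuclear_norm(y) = 1.04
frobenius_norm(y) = 0.63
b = y @ x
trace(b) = -0.39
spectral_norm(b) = 0.37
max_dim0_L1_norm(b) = 0.53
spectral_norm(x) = 1.42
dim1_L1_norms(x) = [2.13, 1.1, 0.69]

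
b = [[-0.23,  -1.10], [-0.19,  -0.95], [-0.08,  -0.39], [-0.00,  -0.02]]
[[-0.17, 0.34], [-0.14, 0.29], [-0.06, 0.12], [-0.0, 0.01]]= b @ [[-0.19, 0.12],[0.19, -0.33]]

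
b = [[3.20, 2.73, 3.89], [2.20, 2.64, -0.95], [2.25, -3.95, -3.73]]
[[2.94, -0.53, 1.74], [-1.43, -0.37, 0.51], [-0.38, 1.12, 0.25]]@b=[[12.16, -0.25, 5.45], [-4.24, -6.90, -7.11], [1.81, 0.93, -3.47]]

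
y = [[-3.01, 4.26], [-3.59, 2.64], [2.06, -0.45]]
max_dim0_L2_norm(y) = 5.12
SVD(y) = [[-0.73, 0.59], [-0.63, -0.40], [0.26, 0.71]] @ diag([6.999074415732295, 1.5888540911743976]) @ [[0.71, -0.7],[0.7, 0.71]]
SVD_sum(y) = [[-3.66, 3.59], [-3.15, 3.09], [1.27, -1.25]] + [[0.65,0.67], [-0.44,-0.45], [0.79,0.80]]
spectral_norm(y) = 7.00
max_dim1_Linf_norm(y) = 4.26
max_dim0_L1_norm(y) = 8.66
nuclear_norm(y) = 8.59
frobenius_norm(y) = 7.18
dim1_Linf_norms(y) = [4.26, 3.59, 2.06]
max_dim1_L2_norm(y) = 5.22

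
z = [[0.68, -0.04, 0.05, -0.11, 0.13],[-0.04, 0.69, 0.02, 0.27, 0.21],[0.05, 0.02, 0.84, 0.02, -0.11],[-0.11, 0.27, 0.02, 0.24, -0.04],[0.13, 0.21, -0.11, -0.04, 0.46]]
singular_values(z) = [0.9, 0.86, 0.77, 0.32, 0.07]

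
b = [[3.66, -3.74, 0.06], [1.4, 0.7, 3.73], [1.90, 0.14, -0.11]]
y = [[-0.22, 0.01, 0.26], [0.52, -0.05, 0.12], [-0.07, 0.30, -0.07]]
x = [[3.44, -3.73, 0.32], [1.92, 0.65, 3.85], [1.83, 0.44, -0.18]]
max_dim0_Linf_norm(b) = 3.74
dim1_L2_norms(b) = [5.23, 4.05, 1.91]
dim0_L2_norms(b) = [4.35, 3.81, 3.73]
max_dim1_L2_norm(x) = 5.08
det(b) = -29.34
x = y + b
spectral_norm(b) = 5.46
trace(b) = 4.25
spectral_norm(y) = 0.58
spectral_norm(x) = 5.47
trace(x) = 3.91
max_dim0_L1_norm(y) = 0.81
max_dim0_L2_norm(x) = 4.34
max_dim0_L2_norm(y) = 0.57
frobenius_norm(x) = 6.95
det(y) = 0.05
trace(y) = -0.34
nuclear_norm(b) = 10.78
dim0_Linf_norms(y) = [0.52, 0.3, 0.26]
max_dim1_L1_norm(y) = 0.69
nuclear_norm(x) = 11.02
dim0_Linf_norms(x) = [3.44, 3.73, 3.85]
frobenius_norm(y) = 0.71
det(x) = -33.91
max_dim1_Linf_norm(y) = 0.52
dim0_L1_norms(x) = [7.19, 4.82, 4.35]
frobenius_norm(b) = 6.88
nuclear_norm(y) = 1.15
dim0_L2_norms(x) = [4.34, 3.81, 3.87]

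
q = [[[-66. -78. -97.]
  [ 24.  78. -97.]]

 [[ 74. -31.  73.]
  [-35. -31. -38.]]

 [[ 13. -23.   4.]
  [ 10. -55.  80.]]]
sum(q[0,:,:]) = -236.0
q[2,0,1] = -23.0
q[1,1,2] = -38.0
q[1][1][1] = -31.0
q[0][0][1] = -78.0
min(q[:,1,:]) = -97.0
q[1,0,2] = 73.0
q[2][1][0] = 10.0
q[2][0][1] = -23.0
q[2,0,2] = 4.0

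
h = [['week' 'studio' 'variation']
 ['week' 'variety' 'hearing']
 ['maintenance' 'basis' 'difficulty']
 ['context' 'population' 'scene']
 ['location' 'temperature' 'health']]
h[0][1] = 'studio'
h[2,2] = 'difficulty'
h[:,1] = ['studio', 'variety', 'basis', 'population', 'temperature']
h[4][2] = 'health'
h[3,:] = ['context', 'population', 'scene']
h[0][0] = 'week'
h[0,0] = 'week'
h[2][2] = 'difficulty'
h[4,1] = 'temperature'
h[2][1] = 'basis'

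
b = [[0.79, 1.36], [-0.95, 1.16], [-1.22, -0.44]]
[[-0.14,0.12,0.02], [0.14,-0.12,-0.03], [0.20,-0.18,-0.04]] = b @ [[-0.16, 0.14, 0.03],[-0.01, 0.01, 0.0]]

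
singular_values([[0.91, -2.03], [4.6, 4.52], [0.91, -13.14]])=[14.05, 4.75]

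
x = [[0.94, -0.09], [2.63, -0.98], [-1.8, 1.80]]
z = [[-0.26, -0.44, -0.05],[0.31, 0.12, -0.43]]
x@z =[[-0.27, -0.42, -0.01], [-0.99, -1.27, 0.29], [1.03, 1.01, -0.68]]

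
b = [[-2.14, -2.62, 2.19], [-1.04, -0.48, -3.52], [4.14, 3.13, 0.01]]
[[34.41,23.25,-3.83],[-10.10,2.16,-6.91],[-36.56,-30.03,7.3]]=b @ [[-5.6, -3.18, -1.25], [-4.29, -5.39, 3.98], [5.11, 1.06, 1.79]]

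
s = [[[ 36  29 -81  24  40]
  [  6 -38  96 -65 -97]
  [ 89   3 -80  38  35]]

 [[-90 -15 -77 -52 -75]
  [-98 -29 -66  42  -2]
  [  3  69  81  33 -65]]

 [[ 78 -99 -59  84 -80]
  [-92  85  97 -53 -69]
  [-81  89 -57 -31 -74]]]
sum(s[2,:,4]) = -223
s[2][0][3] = 84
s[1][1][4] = -2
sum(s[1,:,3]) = 23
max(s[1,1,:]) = 42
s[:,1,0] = [6, -98, -92]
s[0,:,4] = [40, -97, 35]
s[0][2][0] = 89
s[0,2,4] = 35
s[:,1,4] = [-97, -2, -69]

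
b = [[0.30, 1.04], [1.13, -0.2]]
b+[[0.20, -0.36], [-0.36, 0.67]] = [[0.50,0.68], [0.77,0.47]]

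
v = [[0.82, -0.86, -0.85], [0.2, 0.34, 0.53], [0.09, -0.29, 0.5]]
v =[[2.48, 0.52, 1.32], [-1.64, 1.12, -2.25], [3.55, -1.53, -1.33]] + [[-1.66, -1.38, -2.17], [1.84, -0.78, 2.78], [-3.46, 1.24, 1.83]]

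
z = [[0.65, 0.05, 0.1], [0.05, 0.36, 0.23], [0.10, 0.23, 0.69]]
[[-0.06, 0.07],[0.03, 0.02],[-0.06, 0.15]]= z @ [[-0.08,0.08], [0.19,-0.12], [-0.14,0.24]]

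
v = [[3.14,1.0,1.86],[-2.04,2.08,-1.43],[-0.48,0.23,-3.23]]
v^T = [[3.14, -2.04, -0.48], [1.0, 2.08, 0.23], [1.86, -1.43, -3.23]]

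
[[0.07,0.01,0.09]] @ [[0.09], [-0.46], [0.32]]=[[0.03]]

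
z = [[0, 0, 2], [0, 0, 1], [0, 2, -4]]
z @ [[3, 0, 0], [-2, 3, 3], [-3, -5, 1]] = [[-6, -10, 2], [-3, -5, 1], [8, 26, 2]]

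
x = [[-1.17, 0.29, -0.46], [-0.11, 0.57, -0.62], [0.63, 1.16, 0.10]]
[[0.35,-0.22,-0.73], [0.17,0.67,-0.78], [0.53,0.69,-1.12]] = x@[[-0.28, 0.62, 0.28], [0.58, 0.33, -1.13], [0.31, -0.88, 0.17]]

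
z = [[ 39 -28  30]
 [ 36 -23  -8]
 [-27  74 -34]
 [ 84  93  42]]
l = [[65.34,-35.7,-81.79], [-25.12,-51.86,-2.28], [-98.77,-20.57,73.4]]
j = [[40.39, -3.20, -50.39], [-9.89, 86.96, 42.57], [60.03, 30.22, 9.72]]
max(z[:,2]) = 42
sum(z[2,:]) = 13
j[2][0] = 60.03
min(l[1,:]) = -51.86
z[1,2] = -8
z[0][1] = -28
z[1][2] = -8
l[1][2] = -2.28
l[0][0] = 65.34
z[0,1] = -28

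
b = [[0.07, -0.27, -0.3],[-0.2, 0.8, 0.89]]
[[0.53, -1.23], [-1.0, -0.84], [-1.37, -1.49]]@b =[[0.28, -1.13, -1.25], [0.1, -0.4, -0.45], [0.20, -0.82, -0.92]]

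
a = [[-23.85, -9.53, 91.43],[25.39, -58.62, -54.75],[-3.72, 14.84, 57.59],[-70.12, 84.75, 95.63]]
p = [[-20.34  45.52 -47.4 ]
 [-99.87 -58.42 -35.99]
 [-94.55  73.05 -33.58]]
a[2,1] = 14.84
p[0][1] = 45.52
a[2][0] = -3.72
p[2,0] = -94.55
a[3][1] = 84.75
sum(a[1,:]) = -87.97999999999999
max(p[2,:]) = 73.05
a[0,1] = -9.53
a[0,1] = -9.53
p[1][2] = -35.99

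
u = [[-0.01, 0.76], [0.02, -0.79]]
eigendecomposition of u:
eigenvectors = [[1.00, -0.69], [0.03, 0.72]]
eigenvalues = [0.01, -0.81]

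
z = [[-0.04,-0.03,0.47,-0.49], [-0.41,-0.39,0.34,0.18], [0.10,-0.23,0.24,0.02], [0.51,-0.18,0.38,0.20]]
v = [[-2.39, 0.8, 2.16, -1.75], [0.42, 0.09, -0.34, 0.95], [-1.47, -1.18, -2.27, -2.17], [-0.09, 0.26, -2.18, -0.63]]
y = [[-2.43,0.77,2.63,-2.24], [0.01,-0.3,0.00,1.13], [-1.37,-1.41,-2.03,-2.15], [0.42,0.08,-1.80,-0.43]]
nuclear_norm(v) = 9.51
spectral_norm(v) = 4.11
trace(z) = 0.01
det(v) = -6.72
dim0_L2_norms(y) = [2.82, 1.64, 3.78, 3.33]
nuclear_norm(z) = 2.20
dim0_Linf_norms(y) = [2.43, 1.41, 2.63, 2.24]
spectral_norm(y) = 4.50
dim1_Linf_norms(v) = [2.39, 0.95, 2.27, 2.18]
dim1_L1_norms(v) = [7.1, 1.8, 7.09, 3.16]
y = v + z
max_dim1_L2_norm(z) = 0.69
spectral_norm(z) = 0.84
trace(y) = -5.19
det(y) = -7.54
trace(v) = -5.20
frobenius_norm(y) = 6.00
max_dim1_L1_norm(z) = 1.32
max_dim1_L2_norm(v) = 3.75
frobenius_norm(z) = 1.24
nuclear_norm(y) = 9.80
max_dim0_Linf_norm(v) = 2.39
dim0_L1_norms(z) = [1.06, 0.83, 1.43, 0.89]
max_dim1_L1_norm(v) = 7.1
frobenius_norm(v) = 5.82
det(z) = 0.03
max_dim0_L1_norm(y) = 6.46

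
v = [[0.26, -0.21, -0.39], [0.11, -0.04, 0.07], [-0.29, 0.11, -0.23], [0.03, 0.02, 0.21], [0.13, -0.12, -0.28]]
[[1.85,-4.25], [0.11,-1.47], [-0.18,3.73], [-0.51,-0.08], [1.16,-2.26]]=v @ [[2.60, -17.57], [-0.49, -6.62], [-2.74, 2.76]]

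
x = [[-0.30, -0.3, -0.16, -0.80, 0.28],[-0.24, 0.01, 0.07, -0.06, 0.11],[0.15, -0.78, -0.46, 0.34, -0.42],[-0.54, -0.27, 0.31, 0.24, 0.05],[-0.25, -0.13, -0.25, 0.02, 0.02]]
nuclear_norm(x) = 3.09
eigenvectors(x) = [[0.77+0.00j, (0.77-0j), 0.29+0.00j, 0.59+0.00j, -0.46+0.00j], [0.21-0.02j, (0.21+0.02j), -0.24+0.00j, (-0.22+0j), 0.29+0.00j], [(0.22+0.14j), 0.22-0.14j, (-0.07+0j), (0.15+0j), (-0.39+0j)], [0.40-0.04j, 0.40+0.04j, (0.3+0j), -0.69+0.00j, 0.54+0.00j], [0.36+0.07j, (0.36-0.07j), 0.87+0.00j, (-0.31+0j), (0.51+0j)]]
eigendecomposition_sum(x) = [[(-0.25-0.59j), -0.21+1.02j, -0.00+1.36j, (-0.18-0.94j), (0.09+0.91j)], [(-0.08-0.16j), -0.04+0.29j, (0.03+0.38j), -0.07-0.25j, 0.04+0.25j], [0.04-0.22j, (-0.25+0.25j), (-0.26+0.39j), (0.12-0.3j), -0.15+0.28j], [(-0.16-0.3j), (-0.06+0.55j), (0.06+0.72j), (-0.14-0.48j), (0.09+0.48j)], [-0.06-0.29j, -0.19+0.46j, -0.12+0.63j, (-0-0.45j), (-0.04+0.43j)]] + [[(-0.25+0.59j), (-0.21-1.02j), -0.00-1.36j, (-0.18+0.94j), (0.09-0.91j)], [-0.08+0.16j, -0.04-0.29j, (0.03-0.38j), -0.07+0.25j, 0.04-0.25j], [(0.04+0.22j), (-0.25-0.25j), -0.26-0.39j, (0.12+0.3j), (-0.15-0.28j)], [-0.16+0.30j, -0.06-0.55j, 0.06-0.72j, (-0.14+0.48j), (0.09-0.48j)], [-0.06+0.29j, (-0.19-0.46j), -0.12-0.63j, -0.00+0.45j, -0.04-0.43j]] + [[-0.00+0.00j, -0j, -0j, (-0+0j), (-0-0j)], [0.00-0.00j, (-0+0j), (-0+0j), -0j, 0j], [-0j, -0.00+0.00j, (-0+0j), 0.00-0.00j, 0.00+0.00j], [-0.00+0.00j, 0.00-0.00j, -0j, (-0+0j), (-0-0j)], [(-0+0j), -0j, 0.00-0.00j, -0.00+0.00j, (-0-0j)]] + [[(0.15-0j), (0.65-0j), (-0.31-0j), (-0.8-0j), (0.38+0j)], [-0.06+0.00j, (-0.25+0j), 0.12+0.00j, (0.3+0j), -0.14-0.00j], [0.04-0.00j, (0.17-0j), (-0.08-0j), (-0.21-0j), (0.1+0j)], [(-0.18+0j), (-0.77+0j), 0.37+0.00j, 0.94+0.00j, (-0.44-0j)], [-0.08+0.00j, -0.35+0.00j, 0.16+0.00j, (0.42+0j), -0.20-0.00j]] + [[(0.04-0j), -0.53+0.00j, (0.16+0j), 0.36-0.00j, -0.27+0.00j], [-0.02+0.00j, (0.33-0j), -0.10-0.00j, -0.22+0.00j, (0.17-0j)], [0.03-0.00j, -0.44+0.00j, (0.13+0j), 0.30-0.00j, (-0.22+0j)], [-0.04+0.00j, (0.62-0j), -0.19-0.00j, (-0.42+0j), 0.31-0.00j], [(-0.04+0j), (0.59-0j), -0.18-0.00j, (-0.39+0j), (0.3-0j)]]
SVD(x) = [[-0.39, -0.87, -0.22, -0.20, 0.07],[-0.15, -0.12, 0.25, 0.20, -0.93],[0.9, -0.36, -0.10, -0.14, -0.16],[0.04, -0.18, 0.93, -0.24, 0.21],[0.09, -0.27, 0.12, 0.92, 0.25]] @ diag([1.1105909356212327, 0.9679444349573577, 0.7498313415808305, 0.26004649848448375, 0.0003498000681563349]) @ [[0.22, -0.55, -0.34, 0.58, -0.45], [0.41, 0.64, 0.32, 0.55, -0.12], [-0.72, -0.16, 0.48, 0.47, 0.08], [-0.42, 0.45, -0.74, 0.24, 0.12], [-0.29, 0.24, 0.07, -0.30, -0.87]]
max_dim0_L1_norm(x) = 1.49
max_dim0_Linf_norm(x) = 0.8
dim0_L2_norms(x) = [0.72, 0.89, 0.63, 0.9, 0.52]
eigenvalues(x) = [(-0.72+0.04j), (-0.72-0.04j), (-0+0j), (0.57+0j), (0.38+0j)]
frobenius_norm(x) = 1.67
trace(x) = -0.49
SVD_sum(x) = [[-0.1, 0.24, 0.15, -0.25, 0.2], [-0.04, 0.09, 0.06, -0.10, 0.08], [0.22, -0.55, -0.34, 0.58, -0.45], [0.01, -0.02, -0.01, 0.02, -0.02], [0.02, -0.06, -0.03, 0.06, -0.05]] + [[-0.34, -0.54, -0.27, -0.46, 0.1],[-0.05, -0.07, -0.04, -0.06, 0.01],[-0.14, -0.23, -0.11, -0.19, 0.04],[-0.07, -0.11, -0.05, -0.09, 0.02],[-0.11, -0.17, -0.08, -0.14, 0.03]] + [[0.12, 0.03, -0.08, -0.08, -0.01], [-0.13, -0.03, 0.09, 0.09, 0.01], [0.06, 0.01, -0.04, -0.04, -0.01], [-0.50, -0.11, 0.33, 0.33, 0.05], [-0.07, -0.01, 0.04, 0.04, 0.01]] + [[0.02, -0.02, 0.04, -0.01, -0.01], [-0.02, 0.02, -0.04, 0.01, 0.01], [0.02, -0.02, 0.03, -0.01, -0.00], [0.03, -0.03, 0.05, -0.02, -0.01], [-0.1, 0.11, -0.18, 0.06, 0.03]] + [[-0.00, 0.0, 0.0, -0.00, -0.00], [0.00, -0.00, -0.0, 0.0, 0.0], [0.0, -0.0, -0.0, 0.00, 0.0], [-0.00, 0.0, 0.00, -0.0, -0.00], [-0.0, 0.00, 0.00, -0.0, -0.0]]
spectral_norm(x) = 1.11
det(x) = -0.00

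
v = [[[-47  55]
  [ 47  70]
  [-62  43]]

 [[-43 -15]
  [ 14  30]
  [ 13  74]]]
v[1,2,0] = 13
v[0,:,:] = [[-47, 55], [47, 70], [-62, 43]]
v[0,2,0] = -62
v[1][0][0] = -43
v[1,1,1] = 30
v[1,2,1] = 74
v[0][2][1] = 43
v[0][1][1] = 70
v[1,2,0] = 13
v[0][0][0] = -47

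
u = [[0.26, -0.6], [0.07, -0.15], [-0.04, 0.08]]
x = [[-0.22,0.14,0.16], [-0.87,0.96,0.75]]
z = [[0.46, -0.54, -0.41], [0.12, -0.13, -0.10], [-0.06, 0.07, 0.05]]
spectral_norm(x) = 1.53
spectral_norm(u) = 0.68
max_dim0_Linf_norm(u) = 0.6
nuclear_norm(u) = 0.69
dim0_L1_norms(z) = [0.64, 0.74, 0.56]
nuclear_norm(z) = 0.86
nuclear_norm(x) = 1.60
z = u @ x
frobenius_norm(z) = 0.85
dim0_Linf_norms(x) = [0.87, 0.96, 0.75]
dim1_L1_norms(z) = [1.41, 0.35, 0.18]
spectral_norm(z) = 0.85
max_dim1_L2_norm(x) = 1.5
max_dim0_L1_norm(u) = 0.83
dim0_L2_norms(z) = [0.48, 0.56, 0.42]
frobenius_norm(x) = 1.53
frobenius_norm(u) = 0.68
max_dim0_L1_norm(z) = 0.74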